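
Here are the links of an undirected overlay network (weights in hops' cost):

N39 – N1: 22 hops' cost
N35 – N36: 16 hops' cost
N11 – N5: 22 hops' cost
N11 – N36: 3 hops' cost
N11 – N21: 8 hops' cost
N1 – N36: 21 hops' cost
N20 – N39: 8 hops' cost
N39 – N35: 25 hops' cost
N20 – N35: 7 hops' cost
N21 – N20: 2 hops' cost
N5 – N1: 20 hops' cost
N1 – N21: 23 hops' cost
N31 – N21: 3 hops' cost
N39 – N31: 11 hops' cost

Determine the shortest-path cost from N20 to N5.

32 hops' cost

Settle nodes by increasing distance from N20:
N20: 0
N21: 2  (via N20)
N31: 5  (via N21)
N35: 7  (via N20)
N39: 8  (via N20)
N11: 10  (via N21)
N36: 13  (via N11)
N1: 25  (via N21)
N5: 32  (via N11)
Shortest route: N20–N21–N11–N5 = 32 hops' cost.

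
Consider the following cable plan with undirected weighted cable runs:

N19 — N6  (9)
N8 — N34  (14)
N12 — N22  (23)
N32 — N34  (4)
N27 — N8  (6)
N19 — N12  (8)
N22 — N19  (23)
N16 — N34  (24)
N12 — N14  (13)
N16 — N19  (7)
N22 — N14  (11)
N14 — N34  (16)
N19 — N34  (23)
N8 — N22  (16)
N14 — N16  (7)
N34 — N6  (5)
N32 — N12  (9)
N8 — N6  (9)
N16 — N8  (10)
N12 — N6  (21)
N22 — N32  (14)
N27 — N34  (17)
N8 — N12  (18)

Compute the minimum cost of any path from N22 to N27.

22

Enumerating some paths:
N22–N14–N16–N8–N27: 11+7+10+6 = 34
N22–N8–N27: 16+6 = 22
N22–N32–N34–N27: 14+4+17 = 35
The minimum is 22 via N22–N8–N27.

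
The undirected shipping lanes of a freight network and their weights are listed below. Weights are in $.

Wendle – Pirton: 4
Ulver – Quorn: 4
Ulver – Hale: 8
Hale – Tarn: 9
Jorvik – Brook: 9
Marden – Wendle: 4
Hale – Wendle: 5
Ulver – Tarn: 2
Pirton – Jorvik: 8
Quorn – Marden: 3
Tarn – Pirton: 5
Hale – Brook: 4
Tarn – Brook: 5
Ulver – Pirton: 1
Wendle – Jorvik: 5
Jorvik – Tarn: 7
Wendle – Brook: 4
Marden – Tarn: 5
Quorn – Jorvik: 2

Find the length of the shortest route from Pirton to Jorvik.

$7

Candidate routes:
Pirton - Ulver - Quorn - Jorvik: 1+4+2 = 7
Pirton - Jorvik: 8 = 8
The minimum is $7 via Pirton - Ulver - Quorn - Jorvik.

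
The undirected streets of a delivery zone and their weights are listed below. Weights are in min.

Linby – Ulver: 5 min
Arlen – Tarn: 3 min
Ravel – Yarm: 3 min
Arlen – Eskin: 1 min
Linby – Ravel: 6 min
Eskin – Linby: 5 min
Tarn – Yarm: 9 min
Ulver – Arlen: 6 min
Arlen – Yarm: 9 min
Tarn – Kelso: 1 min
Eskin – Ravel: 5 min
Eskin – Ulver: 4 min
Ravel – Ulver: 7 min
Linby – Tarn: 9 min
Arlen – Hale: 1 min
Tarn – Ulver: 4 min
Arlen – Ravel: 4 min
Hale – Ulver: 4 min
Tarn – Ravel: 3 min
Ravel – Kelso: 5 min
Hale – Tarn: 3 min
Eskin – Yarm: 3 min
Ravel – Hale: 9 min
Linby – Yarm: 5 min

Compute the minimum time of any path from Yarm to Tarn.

Shortest distances from Yarm:
Yarm: 0
Eskin: 3  (via Yarm)
Ravel: 3  (via Yarm)
Arlen: 4  (via Eskin)
Linby: 5  (via Yarm)
Hale: 5  (via Arlen)
Tarn: 6  (via Ravel)
Shortest route: Yarm–Ravel–Tarn = 6 min.

6 min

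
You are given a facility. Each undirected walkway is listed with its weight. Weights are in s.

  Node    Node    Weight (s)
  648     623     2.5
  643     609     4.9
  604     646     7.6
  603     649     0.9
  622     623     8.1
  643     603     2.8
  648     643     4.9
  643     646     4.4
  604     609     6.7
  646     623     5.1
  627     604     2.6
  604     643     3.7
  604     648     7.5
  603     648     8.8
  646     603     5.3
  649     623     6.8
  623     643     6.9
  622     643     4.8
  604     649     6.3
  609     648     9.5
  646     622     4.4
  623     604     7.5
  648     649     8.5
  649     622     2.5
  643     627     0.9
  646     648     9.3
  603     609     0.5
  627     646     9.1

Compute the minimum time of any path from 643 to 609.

Enumerating some paths:
643 → 603 → 609: 2.8+0.5 = 3.3
643 → 609: 4.9 = 4.9
Cheapest is 643 → 603 → 609 at 3.3 s.

3.3 s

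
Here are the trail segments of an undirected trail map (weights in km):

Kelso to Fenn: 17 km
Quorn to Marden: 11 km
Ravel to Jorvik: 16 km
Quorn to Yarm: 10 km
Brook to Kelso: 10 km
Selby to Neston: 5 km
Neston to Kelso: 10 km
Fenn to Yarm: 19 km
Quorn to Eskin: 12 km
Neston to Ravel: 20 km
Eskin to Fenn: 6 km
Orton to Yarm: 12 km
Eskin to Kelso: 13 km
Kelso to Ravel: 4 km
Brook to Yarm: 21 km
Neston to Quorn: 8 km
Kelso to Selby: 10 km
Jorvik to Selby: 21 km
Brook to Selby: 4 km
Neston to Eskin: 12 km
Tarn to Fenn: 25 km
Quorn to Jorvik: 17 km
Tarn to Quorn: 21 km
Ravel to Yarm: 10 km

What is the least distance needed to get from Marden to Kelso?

29 km

Running Dijkstra from Marden:
Marden: 0
Quorn: 11  (via Marden)
Neston: 19  (via Quorn)
Yarm: 21  (via Quorn)
Eskin: 23  (via Quorn)
Selby: 24  (via Neston)
Jorvik: 28  (via Quorn)
Brook: 28  (via Selby)
Kelso: 29  (via Neston)
Shortest route: Marden–Quorn–Neston–Kelso = 29 km.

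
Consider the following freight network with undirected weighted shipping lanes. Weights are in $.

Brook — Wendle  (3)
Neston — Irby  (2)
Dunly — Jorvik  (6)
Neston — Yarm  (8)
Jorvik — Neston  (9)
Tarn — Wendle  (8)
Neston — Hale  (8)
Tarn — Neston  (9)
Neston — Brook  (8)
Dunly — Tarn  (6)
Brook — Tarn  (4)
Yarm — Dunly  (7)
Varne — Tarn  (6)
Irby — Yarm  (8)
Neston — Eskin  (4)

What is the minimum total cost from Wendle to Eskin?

Compare a few routes:
Wendle → Tarn → Brook → Neston → Eskin: 8+4+8+4 = 24
Wendle → Tarn → Neston → Eskin: 8+9+4 = 21
Wendle → Brook → Tarn → Neston → Eskin: 3+4+9+4 = 20
Wendle → Brook → Neston → Eskin: 3+8+4 = 15
The minimum is $15 via Wendle → Brook → Neston → Eskin.

$15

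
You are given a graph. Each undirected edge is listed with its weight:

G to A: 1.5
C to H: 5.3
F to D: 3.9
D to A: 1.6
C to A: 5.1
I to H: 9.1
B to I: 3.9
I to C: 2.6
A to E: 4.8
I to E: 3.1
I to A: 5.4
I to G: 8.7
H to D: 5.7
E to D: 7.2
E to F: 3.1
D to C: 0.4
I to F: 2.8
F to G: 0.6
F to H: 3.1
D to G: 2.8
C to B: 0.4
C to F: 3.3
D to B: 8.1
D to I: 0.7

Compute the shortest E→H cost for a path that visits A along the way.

10

Best E to A: E → A costing 4.8
Best A to H: A → G → F → H costing 5.2
Total via A: 4.8 + 5.2 = 10.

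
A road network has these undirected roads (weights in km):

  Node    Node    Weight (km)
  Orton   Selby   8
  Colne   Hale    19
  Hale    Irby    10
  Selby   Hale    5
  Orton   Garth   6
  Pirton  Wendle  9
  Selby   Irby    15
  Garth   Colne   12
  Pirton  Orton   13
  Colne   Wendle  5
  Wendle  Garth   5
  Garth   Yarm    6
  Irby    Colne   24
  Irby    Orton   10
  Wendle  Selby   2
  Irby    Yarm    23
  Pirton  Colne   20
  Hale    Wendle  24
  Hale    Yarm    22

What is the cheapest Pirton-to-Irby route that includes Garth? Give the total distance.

Shortest Pirton→Garth: Pirton–Wendle–Garth = 14
Best Garth to Irby: Garth–Orton–Irby costing 16
Total via Garth: 14 + 16 = 30 km.

30 km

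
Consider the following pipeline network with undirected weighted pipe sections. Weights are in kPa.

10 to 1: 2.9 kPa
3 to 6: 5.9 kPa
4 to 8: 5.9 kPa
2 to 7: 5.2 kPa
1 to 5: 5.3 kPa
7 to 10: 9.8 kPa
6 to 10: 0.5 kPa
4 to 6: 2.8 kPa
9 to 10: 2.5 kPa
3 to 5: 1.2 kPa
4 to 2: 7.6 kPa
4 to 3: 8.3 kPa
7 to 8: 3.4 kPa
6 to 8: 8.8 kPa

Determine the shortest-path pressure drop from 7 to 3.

16.2 kPa

Shortest distances from 7:
7: 0
8: 3.4  (via 7)
2: 5.2  (via 7)
4: 9.3  (via 8)
10: 9.8  (via 7)
6: 10.3  (via 10)
9: 12.3  (via 10)
1: 12.7  (via 10)
3: 16.2  (via 6)
Shortest route: 7 → 10 → 6 → 3 = 16.2 kPa.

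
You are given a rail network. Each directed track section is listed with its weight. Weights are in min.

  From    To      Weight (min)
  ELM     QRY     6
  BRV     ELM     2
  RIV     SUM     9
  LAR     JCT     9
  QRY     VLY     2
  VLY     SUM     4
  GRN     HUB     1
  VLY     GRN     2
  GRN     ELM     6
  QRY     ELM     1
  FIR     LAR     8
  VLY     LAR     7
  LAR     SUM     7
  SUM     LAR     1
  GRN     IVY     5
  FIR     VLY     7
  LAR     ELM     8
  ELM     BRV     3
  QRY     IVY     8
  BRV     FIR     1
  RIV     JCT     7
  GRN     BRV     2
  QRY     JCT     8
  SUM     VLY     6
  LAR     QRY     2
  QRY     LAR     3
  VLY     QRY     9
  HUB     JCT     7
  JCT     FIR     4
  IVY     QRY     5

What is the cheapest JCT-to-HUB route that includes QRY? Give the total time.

19 min

Shortest JCT→QRY: JCT → FIR → LAR → QRY = 14
Best QRY to HUB: QRY → VLY → GRN → HUB costing 5
Total via QRY: 14 + 5 = 19 min.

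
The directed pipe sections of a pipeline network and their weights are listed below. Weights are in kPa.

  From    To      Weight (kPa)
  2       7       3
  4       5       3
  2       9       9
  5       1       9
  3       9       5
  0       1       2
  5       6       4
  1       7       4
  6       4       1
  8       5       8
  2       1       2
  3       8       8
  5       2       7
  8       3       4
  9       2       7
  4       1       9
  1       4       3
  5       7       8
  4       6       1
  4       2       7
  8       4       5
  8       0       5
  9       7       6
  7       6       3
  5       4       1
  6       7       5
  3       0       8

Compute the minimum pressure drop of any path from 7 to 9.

Enumerating some paths:
7 - 6 - 4 - 5 - 2 - 9: 3+1+3+7+9 = 23
7 - 6 - 4 - 2 - 9: 3+1+7+9 = 20
Cheapest is 7 - 6 - 4 - 2 - 9 at 20 kPa.

20 kPa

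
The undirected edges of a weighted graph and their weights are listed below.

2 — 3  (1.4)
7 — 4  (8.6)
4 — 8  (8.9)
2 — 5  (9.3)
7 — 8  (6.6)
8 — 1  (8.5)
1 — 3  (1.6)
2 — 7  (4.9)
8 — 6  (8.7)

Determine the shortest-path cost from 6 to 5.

29.5

Enumerating some paths:
6 → 8 → 7 → 2 → 5: 8.7+6.6+4.9+9.3 = 29.5
6 → 8 → 4 → 7 → 2 → 5: 8.7+8.9+8.6+4.9+9.3 = 40.4
The minimum is 29.5 via 6 → 8 → 7 → 2 → 5.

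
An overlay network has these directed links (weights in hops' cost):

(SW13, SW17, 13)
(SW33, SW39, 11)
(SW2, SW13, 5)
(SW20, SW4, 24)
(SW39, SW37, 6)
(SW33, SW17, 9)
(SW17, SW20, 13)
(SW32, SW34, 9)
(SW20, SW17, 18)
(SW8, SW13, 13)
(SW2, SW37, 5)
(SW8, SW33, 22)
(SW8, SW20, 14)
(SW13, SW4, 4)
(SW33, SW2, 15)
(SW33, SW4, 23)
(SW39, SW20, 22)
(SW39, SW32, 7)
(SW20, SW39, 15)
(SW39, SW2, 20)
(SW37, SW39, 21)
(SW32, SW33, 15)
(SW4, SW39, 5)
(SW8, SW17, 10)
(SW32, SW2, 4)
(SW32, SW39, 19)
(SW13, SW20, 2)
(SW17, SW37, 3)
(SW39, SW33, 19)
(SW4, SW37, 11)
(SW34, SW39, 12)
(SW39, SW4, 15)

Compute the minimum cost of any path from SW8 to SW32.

29 hops' cost

Compare a few routes:
SW8 - SW13 - SW20 - SW39 - SW32: 13+2+15+7 = 37
SW8 - SW33 - SW39 - SW32: 22+11+7 = 40
SW8 - SW13 - SW4 - SW39 - SW32: 13+4+5+7 = 29
SW8 - SW20 - SW39 - SW32: 14+15+7 = 36
Cheapest is SW8 - SW13 - SW4 - SW39 - SW32 at 29 hops' cost.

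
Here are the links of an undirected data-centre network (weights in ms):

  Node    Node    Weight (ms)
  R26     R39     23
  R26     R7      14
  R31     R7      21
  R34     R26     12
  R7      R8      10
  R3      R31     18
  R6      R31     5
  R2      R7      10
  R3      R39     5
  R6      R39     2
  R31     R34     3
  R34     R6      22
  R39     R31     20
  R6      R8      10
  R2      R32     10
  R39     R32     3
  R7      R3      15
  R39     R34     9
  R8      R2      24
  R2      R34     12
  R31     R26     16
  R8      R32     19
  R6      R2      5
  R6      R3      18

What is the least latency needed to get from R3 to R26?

Shortest distances from R3:
R3: 0
R39: 5  (via R3)
R6: 7  (via R39)
R32: 8  (via R39)
R2: 12  (via R6)
R31: 12  (via R6)
R34: 14  (via R39)
R7: 15  (via R3)
R8: 17  (via R6)
R26: 26  (via R34)
Shortest route: R3 → R39 → R34 → R26 = 26 ms.

26 ms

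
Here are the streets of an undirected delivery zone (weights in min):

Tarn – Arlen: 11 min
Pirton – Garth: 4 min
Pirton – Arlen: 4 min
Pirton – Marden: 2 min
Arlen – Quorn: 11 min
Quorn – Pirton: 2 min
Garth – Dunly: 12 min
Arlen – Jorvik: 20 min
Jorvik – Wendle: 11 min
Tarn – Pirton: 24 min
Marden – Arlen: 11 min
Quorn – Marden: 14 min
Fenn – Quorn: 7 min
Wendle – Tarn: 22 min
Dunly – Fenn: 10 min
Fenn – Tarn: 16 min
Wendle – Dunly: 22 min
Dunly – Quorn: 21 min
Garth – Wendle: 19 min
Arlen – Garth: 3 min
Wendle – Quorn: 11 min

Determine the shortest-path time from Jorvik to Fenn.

Candidate routes:
Jorvik → Wendle → Quorn → Fenn: 11+11+7 = 29
Jorvik → Arlen → Pirton → Quorn → Fenn: 20+4+2+7 = 33
Jorvik → Arlen → Quorn → Fenn: 20+11+7 = 38
Jorvik → Arlen → Garth → Pirton → Quorn → Fenn: 20+3+4+2+7 = 36
Cheapest is Jorvik → Wendle → Quorn → Fenn at 29 min.

29 min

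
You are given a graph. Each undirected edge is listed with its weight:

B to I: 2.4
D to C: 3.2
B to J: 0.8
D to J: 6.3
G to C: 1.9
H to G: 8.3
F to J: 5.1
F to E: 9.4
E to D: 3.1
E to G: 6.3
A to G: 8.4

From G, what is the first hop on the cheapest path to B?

Enumerating some paths:
G → E → F → J → B: 6.3+9.4+5.1+0.8 = 21.6
G → C → D → J → B: 1.9+3.2+6.3+0.8 = 12.2
G → E → D → J → B: 6.3+3.1+6.3+0.8 = 16.5
G → C → D → E → F → J → B: 1.9+3.2+3.1+9.4+5.1+0.8 = 23.5
The minimum is 12.2 via G → C → D → J → B.
So from G the first move is to C.

C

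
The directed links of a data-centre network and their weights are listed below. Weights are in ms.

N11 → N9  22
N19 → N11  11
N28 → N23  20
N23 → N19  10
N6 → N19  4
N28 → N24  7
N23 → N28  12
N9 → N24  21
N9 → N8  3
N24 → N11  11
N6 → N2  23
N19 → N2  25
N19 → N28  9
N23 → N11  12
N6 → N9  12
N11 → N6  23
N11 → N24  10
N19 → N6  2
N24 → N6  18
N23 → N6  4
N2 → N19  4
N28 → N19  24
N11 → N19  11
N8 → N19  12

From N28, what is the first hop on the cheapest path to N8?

N23

Enumerating some paths:
N28 - N23 - N6 - N9 - N8: 20+4+12+3 = 39
N28 - N24 - N6 - N9 - N8: 7+18+12+3 = 40
Cheapest is N28 - N23 - N6 - N9 - N8 at 39 ms.
So from N28 the first move is to N23.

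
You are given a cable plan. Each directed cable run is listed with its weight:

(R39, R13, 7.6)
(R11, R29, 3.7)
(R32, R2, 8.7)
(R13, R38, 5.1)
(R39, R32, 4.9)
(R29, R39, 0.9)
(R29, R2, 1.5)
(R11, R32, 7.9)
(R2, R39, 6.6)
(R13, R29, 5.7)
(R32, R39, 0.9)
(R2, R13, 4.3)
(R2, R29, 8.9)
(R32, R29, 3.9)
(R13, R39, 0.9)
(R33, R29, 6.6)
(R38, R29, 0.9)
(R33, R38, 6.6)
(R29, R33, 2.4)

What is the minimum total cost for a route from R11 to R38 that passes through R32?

Shortest R11→R32: R11–R32 = 7.9
Best R32 to R38: R32–R29–R33–R38 costing 12.9
Total via R32: 7.9 + 12.9 = 20.8.

20.8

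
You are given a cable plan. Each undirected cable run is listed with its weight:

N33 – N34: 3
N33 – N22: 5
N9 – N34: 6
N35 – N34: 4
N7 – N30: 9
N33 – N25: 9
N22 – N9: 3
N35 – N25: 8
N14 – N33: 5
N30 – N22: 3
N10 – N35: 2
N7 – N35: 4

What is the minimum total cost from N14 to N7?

Compare a few routes:
N14 - N33 - N22 - N30 - N7: 5+5+3+9 = 22
N14 - N33 - N34 - N35 - N7: 5+3+4+4 = 16
Cheapest is N14 - N33 - N34 - N35 - N7 at 16.

16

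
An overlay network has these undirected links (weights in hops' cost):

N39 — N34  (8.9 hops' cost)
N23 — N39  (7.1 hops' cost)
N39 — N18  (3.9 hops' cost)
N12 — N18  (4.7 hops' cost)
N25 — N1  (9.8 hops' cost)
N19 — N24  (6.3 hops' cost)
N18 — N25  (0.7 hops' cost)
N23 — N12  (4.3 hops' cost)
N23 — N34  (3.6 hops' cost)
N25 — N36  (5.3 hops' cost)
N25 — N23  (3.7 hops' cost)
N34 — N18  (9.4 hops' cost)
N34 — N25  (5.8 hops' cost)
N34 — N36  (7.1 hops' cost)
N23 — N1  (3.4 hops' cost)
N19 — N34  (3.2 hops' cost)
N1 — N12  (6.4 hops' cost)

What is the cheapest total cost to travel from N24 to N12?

17.4 hops' cost

Compare a few routes:
N24–N19–N34–N23–N12: 6.3+3.2+3.6+4.3 = 17.4
N24–N19–N34–N25–N18–N12: 6.3+3.2+5.8+0.7+4.7 = 20.7
Cheapest is N24–N19–N34–N23–N12 at 17.4 hops' cost.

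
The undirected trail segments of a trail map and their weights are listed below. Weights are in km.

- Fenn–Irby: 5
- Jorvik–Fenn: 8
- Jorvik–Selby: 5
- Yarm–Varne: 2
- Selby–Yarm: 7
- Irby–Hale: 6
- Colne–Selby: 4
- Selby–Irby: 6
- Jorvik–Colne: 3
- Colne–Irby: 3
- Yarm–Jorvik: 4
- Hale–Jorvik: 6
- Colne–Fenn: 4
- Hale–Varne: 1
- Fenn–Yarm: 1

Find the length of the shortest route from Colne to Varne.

7 km

Candidate routes:
Colne–Jorvik–Yarm–Varne: 3+4+2 = 9
Colne–Fenn–Yarm–Varne: 4+1+2 = 7
Colne–Irby–Hale–Varne: 3+6+1 = 10
Colne–Jorvik–Hale–Varne: 3+6+1 = 10
The minimum is 7 km via Colne–Fenn–Yarm–Varne.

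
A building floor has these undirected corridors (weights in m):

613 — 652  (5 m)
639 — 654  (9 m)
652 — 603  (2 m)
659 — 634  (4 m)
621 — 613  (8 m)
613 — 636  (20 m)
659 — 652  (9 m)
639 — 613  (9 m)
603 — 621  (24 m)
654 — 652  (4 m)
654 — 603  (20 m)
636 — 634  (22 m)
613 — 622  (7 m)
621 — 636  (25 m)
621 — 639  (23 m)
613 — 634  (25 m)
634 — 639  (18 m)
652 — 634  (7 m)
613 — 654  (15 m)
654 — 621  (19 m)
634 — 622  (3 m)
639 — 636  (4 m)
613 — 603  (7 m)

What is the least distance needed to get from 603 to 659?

11 m

Running Dijkstra from 603:
603: 0
652: 2  (via 603)
654: 6  (via 652)
613: 7  (via 603)
634: 9  (via 652)
659: 11  (via 652)
Shortest route: 603–652–659 = 11 m.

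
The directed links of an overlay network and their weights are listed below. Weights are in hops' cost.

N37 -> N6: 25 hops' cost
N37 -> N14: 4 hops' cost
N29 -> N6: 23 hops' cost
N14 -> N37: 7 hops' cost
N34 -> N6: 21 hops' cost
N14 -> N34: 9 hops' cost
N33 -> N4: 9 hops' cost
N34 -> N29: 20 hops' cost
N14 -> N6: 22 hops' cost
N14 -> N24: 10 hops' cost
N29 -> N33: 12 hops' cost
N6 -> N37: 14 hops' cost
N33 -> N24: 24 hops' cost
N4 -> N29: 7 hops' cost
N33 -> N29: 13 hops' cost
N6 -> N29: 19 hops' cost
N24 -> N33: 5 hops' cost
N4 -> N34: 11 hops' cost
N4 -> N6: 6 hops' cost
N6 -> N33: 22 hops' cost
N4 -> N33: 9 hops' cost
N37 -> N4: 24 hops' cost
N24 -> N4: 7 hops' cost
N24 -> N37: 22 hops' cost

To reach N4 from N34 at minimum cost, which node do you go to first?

N29

Compare a few routes:
N34–N6–N33–N4: 21+22+9 = 52
N34–N6–N37–N14–N24–N4: 21+14+4+10+7 = 56
N34–N6–N37–N4: 21+14+24 = 59
N34–N29–N33–N4: 20+12+9 = 41
Cheapest is N34–N29–N33–N4 at 41 hops' cost.
So from N34 the first move is to N29.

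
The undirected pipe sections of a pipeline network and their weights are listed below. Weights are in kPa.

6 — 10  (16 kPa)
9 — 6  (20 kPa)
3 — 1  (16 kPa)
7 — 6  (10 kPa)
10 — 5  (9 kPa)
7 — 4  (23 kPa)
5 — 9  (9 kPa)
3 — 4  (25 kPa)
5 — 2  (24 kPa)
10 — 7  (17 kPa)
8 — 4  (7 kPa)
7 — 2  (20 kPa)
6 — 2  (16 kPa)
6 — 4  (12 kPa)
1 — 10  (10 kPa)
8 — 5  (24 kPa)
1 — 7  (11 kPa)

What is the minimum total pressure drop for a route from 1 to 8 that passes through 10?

Shortest 1→10: 1 → 10 = 10
Best 10 to 8: 10 → 5 → 8 costing 33
Total via 10: 10 + 33 = 43 kPa.

43 kPa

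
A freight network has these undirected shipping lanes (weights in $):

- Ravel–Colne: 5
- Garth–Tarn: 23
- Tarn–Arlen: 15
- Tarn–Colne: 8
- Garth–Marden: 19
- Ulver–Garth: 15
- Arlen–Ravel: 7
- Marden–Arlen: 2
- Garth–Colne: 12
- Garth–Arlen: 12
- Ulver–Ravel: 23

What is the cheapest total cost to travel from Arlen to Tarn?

Compare a few routes:
Arlen–Garth–Tarn: 12+23 = 35
Arlen–Garth–Colne–Tarn: 12+12+8 = 32
Arlen–Tarn: 15 = 15
Arlen–Ravel–Colne–Tarn: 7+5+8 = 20
The minimum is $15 via Arlen–Tarn.

$15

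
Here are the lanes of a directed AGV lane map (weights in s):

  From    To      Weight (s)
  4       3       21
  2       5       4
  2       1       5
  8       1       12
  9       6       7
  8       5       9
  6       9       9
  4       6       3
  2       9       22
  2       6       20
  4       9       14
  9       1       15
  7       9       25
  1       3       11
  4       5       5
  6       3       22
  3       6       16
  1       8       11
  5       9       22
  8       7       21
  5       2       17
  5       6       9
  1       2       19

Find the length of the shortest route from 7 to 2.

Settle nodes by increasing distance from 7:
7: 0
9: 25  (via 7)
6: 32  (via 9)
1: 40  (via 9)
3: 51  (via 1)
8: 51  (via 1)
2: 59  (via 1)
Shortest route: 7 → 9 → 1 → 2 = 59 s.

59 s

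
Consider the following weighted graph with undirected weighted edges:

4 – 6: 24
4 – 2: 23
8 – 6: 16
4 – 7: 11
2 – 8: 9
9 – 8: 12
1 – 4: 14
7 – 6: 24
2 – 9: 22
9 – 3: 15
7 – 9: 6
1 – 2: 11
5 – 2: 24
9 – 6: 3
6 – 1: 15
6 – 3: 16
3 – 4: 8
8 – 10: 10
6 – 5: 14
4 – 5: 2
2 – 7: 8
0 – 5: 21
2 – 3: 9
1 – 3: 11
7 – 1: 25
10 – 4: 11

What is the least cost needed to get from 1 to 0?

37

Candidate routes:
1 → 6 → 5 → 0: 15+14+21 = 50
1 → 2 → 3 → 4 → 5 → 0: 11+9+8+2+21 = 51
1 → 3 → 4 → 5 → 0: 11+8+2+21 = 42
1 → 4 → 5 → 0: 14+2+21 = 37
The minimum is 37 via 1 → 4 → 5 → 0.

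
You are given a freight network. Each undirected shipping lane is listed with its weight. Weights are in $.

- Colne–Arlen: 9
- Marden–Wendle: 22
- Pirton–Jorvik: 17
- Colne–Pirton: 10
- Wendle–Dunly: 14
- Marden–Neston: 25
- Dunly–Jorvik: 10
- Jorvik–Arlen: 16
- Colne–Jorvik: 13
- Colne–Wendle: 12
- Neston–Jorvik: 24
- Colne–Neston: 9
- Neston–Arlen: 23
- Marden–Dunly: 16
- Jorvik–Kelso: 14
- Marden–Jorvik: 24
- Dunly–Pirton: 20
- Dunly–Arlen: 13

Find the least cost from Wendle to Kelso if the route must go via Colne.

Best Wendle to Colne: Wendle → Colne costing 12
Shortest Colne→Kelso: Colne → Jorvik → Kelso = 27
Total via Colne: 12 + 27 = $39.

$39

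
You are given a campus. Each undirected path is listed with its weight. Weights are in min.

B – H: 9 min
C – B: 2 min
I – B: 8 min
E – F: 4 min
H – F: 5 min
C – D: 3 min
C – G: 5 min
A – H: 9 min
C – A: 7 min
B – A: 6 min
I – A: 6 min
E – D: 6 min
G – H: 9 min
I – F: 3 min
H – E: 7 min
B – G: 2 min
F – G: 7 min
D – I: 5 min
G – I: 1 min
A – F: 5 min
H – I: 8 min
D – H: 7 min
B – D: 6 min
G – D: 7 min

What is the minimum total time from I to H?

Candidate routes:
I → D → H: 5+7 = 12
I → G → B → H: 1+2+9 = 12
I → G → H: 1+9 = 10
I → H: 8 = 8
Cheapest is I → H at 8 min.

8 min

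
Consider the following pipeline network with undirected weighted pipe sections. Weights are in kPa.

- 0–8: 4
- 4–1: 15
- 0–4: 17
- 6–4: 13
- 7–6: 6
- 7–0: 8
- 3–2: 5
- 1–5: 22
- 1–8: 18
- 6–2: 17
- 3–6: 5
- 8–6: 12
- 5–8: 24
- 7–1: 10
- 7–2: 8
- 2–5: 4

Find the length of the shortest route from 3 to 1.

21 kPa

Running Dijkstra from 3:
3: 0
2: 5  (via 3)
6: 5  (via 3)
5: 9  (via 2)
7: 11  (via 6)
8: 17  (via 6)
4: 18  (via 6)
0: 19  (via 7)
1: 21  (via 7)
Shortest route: 3–6–7–1 = 21 kPa.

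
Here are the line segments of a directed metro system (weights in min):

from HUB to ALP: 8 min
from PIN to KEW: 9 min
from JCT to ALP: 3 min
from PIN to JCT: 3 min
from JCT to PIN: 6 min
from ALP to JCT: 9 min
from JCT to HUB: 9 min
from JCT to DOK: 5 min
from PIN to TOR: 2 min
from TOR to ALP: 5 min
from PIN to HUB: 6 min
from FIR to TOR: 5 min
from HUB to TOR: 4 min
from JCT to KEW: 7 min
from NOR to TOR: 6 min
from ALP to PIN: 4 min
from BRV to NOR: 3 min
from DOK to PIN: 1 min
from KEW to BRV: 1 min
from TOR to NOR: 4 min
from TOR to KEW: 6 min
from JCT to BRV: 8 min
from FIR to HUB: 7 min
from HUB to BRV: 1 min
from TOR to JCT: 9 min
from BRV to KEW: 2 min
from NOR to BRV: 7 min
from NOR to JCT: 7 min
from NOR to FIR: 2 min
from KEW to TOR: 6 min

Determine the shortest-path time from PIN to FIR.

Shortest distances from PIN:
PIN: 0
TOR: 2  (via PIN)
JCT: 3  (via PIN)
ALP: 6  (via JCT)
NOR: 6  (via TOR)
HUB: 6  (via PIN)
BRV: 7  (via HUB)
KEW: 8  (via TOR)
FIR: 8  (via NOR)
Shortest route: PIN–TOR–NOR–FIR = 8 min.

8 min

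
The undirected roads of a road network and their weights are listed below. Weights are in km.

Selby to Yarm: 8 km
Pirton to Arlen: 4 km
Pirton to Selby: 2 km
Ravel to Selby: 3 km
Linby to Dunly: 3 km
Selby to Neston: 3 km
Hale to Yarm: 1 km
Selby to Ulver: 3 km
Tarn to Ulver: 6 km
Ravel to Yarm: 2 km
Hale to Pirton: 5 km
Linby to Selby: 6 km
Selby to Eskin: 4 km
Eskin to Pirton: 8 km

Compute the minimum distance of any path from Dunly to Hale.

Shortest distances from Dunly:
Dunly: 0
Linby: 3  (via Dunly)
Selby: 9  (via Linby)
Pirton: 11  (via Selby)
Ravel: 12  (via Selby)
Ulver: 12  (via Selby)
Neston: 12  (via Selby)
Eskin: 13  (via Selby)
Yarm: 14  (via Ravel)
Hale: 15  (via Yarm)
Shortest route: Dunly–Linby–Selby–Ravel–Yarm–Hale = 15 km.

15 km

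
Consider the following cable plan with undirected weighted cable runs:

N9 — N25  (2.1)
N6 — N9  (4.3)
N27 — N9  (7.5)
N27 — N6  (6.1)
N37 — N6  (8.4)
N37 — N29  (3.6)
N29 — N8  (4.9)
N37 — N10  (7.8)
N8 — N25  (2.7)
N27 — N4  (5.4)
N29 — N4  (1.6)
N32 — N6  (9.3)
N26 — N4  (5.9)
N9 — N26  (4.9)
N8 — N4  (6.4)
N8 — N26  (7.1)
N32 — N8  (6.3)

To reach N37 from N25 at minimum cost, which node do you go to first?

Compare a few routes:
N25 → N8 → N29 → N37: 2.7+4.9+3.6 = 11.2
N25 → N8 → N4 → N29 → N37: 2.7+6.4+1.6+3.6 = 14.3
N25 → N9 → N6 → N37: 2.1+4.3+8.4 = 14.8
Cheapest is N25 → N8 → N29 → N37 at 11.2.
So from N25 the first move is to N8.

N8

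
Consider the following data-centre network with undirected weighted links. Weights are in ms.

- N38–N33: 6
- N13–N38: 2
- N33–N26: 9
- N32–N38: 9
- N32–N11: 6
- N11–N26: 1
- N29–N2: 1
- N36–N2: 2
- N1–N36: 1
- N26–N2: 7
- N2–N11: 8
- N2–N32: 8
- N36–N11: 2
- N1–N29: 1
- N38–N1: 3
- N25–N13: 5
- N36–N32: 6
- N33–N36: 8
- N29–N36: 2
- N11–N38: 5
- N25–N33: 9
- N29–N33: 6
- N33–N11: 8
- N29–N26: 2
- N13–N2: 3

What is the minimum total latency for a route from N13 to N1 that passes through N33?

15 ms

Shortest N13→N33: N13–N38–N33 = 8
Best N33 to N1: N33–N29–N1 costing 7
Total via N33: 8 + 7 = 15 ms.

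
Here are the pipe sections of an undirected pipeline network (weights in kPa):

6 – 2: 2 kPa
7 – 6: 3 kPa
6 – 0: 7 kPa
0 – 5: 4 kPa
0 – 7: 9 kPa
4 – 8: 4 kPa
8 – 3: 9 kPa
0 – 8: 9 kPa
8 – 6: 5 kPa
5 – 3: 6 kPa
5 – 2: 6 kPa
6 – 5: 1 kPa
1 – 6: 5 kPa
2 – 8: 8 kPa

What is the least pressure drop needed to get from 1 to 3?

12 kPa

Enumerating some paths:
1–6–5–3: 5+1+6 = 12
1–6–8–3: 5+5+9 = 19
Cheapest is 1–6–5–3 at 12 kPa.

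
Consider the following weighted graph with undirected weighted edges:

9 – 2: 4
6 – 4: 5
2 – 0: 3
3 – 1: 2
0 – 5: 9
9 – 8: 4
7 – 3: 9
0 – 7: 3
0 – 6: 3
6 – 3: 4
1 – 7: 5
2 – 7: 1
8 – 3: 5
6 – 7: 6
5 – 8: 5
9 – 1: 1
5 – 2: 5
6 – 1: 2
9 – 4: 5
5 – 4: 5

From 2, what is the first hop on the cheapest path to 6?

0

Candidate routes:
2 → 7 → 6: 1+6 = 7
2 → 9 → 1 → 6: 4+1+2 = 7
2 → 0 → 6: 3+3 = 6
2 → 7 → 0 → 6: 1+3+3 = 7
The minimum is 6 via 2 → 0 → 6.
So from 2 the first move is to 0.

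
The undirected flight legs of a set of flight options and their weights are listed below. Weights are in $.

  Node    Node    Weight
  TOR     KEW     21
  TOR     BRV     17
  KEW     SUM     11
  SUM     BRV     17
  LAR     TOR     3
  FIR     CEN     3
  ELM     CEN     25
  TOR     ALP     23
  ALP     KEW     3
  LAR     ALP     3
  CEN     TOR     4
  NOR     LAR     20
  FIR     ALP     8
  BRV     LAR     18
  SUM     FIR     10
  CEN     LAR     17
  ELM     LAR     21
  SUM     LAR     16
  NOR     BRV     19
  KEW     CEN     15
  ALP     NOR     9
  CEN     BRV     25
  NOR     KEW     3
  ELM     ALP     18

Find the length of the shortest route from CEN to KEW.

Shortest distances from CEN:
CEN: 0
FIR: 3  (via CEN)
TOR: 4  (via CEN)
LAR: 7  (via TOR)
ALP: 10  (via LAR)
SUM: 13  (via FIR)
KEW: 13  (via ALP)
Shortest route: CEN → TOR → LAR → ALP → KEW = $13.

$13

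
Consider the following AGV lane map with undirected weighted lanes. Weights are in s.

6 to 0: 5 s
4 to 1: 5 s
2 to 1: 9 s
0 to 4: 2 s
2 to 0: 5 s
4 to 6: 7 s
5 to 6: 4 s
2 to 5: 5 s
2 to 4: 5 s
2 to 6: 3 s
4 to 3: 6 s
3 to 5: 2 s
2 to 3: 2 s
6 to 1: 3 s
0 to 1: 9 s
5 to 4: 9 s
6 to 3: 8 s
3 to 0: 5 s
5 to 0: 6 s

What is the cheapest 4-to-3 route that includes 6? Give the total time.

12 s

Best 4 to 6: 4–6 costing 7
Best 6 to 3: 6–2–3 costing 5
Total via 6: 7 + 5 = 12 s.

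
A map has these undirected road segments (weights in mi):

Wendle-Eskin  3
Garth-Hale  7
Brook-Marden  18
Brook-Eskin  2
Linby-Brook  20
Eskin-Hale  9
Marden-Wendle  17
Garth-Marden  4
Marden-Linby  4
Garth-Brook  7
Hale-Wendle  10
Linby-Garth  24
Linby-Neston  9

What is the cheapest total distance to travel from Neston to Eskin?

Enumerating some paths:
Neston → Linby → Brook → Eskin: 9+20+2 = 31
Neston → Linby → Marden → Garth → Brook → Eskin: 9+4+4+7+2 = 26
Cheapest is Neston → Linby → Marden → Garth → Brook → Eskin at 26 mi.

26 mi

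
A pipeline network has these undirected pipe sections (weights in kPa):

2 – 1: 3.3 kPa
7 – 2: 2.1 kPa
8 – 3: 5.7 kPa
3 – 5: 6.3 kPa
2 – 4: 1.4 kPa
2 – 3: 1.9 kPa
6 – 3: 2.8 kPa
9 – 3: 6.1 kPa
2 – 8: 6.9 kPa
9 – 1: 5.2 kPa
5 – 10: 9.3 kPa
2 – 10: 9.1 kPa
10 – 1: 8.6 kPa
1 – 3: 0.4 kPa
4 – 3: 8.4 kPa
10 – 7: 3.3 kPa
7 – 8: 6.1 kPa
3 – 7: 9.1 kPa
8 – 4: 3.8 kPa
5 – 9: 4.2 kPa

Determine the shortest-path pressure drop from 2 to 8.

Enumerating some paths:
2–8: 6.9 = 6.9
2–4–8: 1.4+3.8 = 5.2
2–3–8: 1.9+5.7 = 7.6
The minimum is 5.2 kPa via 2–4–8.

5.2 kPa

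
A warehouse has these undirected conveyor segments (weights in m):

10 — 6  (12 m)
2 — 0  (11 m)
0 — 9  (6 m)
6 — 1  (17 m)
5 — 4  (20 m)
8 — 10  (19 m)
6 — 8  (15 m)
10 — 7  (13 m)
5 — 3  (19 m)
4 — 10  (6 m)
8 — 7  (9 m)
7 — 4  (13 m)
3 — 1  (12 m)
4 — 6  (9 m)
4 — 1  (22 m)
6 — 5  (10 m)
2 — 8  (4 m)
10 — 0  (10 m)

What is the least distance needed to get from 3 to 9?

56 m

Candidate routes:
3 → 1 → 4 → 10 → 0 → 9: 12+22+6+10+6 = 56
3 → 1 → 6 → 10 → 0 → 9: 12+17+12+10+6 = 57
Cheapest is 3 → 1 → 4 → 10 → 0 → 9 at 56 m.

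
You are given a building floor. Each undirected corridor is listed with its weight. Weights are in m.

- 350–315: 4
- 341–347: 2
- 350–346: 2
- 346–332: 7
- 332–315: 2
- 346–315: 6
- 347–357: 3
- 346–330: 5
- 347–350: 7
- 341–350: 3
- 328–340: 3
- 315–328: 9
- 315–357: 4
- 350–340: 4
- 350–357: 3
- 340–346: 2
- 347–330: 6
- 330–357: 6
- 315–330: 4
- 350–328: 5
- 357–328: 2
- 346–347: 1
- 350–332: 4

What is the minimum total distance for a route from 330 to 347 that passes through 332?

Best 330 to 332: 330 → 315 → 332 costing 6
Shortest 332→347: 332 → 350 → 346 → 347 = 7
Total via 332: 6 + 7 = 13 m.

13 m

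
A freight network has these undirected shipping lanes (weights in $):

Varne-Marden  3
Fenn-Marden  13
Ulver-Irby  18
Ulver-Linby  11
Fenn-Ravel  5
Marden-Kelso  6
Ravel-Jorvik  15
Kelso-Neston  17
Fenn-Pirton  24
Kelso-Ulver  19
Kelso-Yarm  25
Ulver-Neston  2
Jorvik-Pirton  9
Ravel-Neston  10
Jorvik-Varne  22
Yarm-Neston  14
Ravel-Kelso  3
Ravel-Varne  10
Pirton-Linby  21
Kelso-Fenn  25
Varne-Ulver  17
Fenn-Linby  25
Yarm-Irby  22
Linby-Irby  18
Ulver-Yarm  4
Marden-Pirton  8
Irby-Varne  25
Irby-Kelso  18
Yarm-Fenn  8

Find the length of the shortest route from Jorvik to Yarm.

$28

Running Dijkstra from Jorvik:
Jorvik: 0
Pirton: 9  (via Jorvik)
Ravel: 15  (via Jorvik)
Marden: 17  (via Pirton)
Kelso: 18  (via Ravel)
Fenn: 20  (via Ravel)
Varne: 20  (via Marden)
Neston: 25  (via Ravel)
Ulver: 27  (via Neston)
Yarm: 28  (via Fenn)
Shortest route: Jorvik → Ravel → Fenn → Yarm = $28.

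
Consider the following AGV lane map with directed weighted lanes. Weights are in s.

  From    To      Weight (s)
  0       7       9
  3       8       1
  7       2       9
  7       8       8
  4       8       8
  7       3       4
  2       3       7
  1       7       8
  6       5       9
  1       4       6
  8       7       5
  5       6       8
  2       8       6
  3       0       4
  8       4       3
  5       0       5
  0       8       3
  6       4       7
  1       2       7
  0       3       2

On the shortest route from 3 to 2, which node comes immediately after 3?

Compare a few routes:
3 → 0 → 8 → 7 → 2: 4+3+5+9 = 21
3 → 8 → 7 → 2: 1+5+9 = 15
The minimum is 15 s via 3 → 8 → 7 → 2.
So from 3 the first move is to 8.

8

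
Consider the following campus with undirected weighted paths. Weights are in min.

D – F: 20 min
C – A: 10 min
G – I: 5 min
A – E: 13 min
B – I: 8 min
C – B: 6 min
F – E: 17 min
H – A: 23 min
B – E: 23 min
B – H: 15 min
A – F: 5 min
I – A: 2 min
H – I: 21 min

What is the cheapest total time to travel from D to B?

35 min

Shortest distances from D:
D: 0
F: 20  (via D)
A: 25  (via F)
I: 27  (via A)
G: 32  (via I)
B: 35  (via I)
Shortest route: D–F–A–I–B = 35 min.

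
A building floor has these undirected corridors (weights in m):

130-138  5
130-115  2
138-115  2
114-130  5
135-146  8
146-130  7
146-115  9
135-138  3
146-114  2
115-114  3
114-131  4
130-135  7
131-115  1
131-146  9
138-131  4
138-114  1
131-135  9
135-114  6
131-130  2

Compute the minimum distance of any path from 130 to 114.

Settle nodes by increasing distance from 130:
130: 0
115: 2  (via 130)
131: 2  (via 130)
138: 4  (via 115)
114: 5  (via 130)
Shortest route: 130 → 114 = 5 m.

5 m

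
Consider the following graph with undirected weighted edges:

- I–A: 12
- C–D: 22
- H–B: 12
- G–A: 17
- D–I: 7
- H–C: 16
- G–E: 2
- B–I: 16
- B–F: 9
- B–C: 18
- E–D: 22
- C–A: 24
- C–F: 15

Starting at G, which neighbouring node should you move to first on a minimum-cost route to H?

Enumerating some paths:
G–A–C–B–H: 17+24+18+12 = 71
G–E–D–I–B–H: 2+22+7+16+12 = 59
G–A–C–H: 17+24+16 = 57
G–E–D–C–H: 2+22+22+16 = 62
The minimum is 57 via G–A–C–H.
So from G the first move is to A.

A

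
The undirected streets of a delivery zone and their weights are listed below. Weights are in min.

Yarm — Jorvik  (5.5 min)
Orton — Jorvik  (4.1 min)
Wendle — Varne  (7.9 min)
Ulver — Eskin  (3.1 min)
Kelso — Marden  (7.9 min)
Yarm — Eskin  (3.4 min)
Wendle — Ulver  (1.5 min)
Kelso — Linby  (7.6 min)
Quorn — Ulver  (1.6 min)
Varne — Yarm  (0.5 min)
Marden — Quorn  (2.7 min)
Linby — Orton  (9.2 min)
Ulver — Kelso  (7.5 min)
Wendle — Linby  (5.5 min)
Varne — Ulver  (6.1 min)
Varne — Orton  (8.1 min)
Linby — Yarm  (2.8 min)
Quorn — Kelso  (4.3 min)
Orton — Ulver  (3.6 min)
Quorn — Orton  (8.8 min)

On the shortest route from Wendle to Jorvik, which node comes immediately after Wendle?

Candidate routes:
Wendle → Ulver → Eskin → Yarm → Jorvik: 1.5+3.1+3.4+5.5 = 13.5
Wendle → Ulver → Varne → Yarm → Jorvik: 1.5+6.1+0.5+5.5 = 13.6
Wendle → Ulver → Orton → Jorvik: 1.5+3.6+4.1 = 9.2
Cheapest is Wendle → Ulver → Orton → Jorvik at 9.2 min.
So from Wendle the first move is to Ulver.

Ulver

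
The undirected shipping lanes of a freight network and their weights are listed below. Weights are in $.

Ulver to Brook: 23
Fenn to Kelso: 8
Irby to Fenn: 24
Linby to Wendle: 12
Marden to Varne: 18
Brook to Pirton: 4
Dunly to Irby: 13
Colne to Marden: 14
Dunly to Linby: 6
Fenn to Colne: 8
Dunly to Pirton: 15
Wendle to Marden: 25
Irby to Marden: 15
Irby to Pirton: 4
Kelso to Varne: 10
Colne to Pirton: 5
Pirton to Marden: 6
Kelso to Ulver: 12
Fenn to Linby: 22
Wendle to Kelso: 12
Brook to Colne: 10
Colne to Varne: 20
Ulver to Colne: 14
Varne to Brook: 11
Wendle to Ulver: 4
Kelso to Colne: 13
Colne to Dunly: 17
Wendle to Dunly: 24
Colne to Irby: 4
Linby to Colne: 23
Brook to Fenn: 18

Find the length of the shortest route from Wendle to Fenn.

$20

Shortest distances from Wendle:
Wendle: 0
Ulver: 4  (via Wendle)
Kelso: 12  (via Wendle)
Linby: 12  (via Wendle)
Dunly: 18  (via Linby)
Colne: 18  (via Ulver)
Fenn: 20  (via Kelso)
Shortest route: Wendle → Kelso → Fenn = $20.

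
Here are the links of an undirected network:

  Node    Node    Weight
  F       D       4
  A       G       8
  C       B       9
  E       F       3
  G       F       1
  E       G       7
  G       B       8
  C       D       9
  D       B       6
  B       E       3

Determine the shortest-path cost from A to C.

Shortest distances from A:
A: 0
G: 8  (via A)
F: 9  (via G)
E: 12  (via F)
D: 13  (via F)
B: 15  (via E)
C: 22  (via D)
Shortest route: A → G → F → D → C = 22.

22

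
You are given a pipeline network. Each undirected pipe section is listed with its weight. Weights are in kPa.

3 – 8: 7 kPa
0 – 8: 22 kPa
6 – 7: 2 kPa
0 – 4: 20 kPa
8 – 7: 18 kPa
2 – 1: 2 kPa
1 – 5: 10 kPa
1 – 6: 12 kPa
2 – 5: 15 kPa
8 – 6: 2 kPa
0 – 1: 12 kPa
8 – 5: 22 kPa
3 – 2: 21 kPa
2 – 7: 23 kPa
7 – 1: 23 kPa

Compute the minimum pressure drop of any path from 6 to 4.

Enumerating some paths:
6–7–1–0–4: 2+23+12+20 = 57
6–8–0–4: 2+22+20 = 44
The minimum is 44 kPa via 6–8–0–4.

44 kPa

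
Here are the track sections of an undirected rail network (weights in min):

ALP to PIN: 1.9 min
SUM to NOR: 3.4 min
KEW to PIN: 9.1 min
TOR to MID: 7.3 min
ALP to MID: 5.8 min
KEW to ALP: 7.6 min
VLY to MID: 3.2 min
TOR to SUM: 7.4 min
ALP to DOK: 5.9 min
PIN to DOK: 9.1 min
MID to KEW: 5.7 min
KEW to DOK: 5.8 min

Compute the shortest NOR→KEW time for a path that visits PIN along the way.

34.9 min

Shortest NOR→PIN: NOR–SUM–TOR–MID–ALP–PIN = 25.8
Best PIN to KEW: PIN–KEW costing 9.1
Total via PIN: 25.8 + 9.1 = 34.9 min.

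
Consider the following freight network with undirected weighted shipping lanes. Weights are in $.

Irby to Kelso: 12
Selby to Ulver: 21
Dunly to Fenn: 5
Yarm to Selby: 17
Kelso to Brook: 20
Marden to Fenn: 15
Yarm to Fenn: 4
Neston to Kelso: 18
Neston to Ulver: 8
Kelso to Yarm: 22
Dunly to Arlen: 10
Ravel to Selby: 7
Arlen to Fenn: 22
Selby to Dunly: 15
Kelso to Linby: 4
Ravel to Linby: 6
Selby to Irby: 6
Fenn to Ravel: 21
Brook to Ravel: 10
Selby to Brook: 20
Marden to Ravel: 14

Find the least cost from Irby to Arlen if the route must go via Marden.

Shortest Irby→Marden: Irby → Selby → Ravel → Marden = 27
Shortest Marden→Arlen: Marden → Fenn → Dunly → Arlen = 30
Total via Marden: 27 + 30 = $57.

$57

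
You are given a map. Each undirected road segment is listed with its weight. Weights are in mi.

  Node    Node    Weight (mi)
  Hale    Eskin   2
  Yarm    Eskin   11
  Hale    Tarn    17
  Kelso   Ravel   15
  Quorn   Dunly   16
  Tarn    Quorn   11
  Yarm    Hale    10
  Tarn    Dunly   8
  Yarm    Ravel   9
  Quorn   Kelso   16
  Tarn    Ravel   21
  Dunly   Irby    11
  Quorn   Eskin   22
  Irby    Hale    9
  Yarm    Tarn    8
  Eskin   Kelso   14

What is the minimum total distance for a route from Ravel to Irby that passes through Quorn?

55 mi

Shortest Ravel→Quorn: Ravel–Yarm–Tarn–Quorn = 28
Shortest Quorn→Irby: Quorn–Dunly–Irby = 27
Total via Quorn: 28 + 27 = 55 mi.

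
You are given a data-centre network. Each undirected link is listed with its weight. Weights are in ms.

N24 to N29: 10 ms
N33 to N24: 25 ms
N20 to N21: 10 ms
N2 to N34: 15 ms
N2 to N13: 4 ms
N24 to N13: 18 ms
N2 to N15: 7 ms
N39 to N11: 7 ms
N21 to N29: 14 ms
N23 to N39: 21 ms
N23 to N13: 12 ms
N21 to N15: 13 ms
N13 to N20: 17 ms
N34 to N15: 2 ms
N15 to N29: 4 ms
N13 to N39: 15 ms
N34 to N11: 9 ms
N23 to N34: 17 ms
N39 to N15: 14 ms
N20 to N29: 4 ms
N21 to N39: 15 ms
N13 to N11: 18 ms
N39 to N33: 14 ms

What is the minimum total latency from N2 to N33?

Running Dijkstra from N2:
N2: 0
N13: 4  (via N2)
N15: 7  (via N2)
N34: 9  (via N15)
N29: 11  (via N15)
N20: 15  (via N29)
N23: 16  (via N13)
N11: 18  (via N34)
N39: 19  (via N13)
N21: 20  (via N15)
N24: 21  (via N29)
N33: 33  (via N39)
Shortest route: N2–N13–N39–N33 = 33 ms.

33 ms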